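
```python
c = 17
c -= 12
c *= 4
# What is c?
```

Trace (tracking c):
c = 17  # -> c = 17
c -= 12  # -> c = 5
c *= 4  # -> c = 20

Answer: 20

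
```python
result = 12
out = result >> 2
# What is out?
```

Answer: 3

Derivation:
Trace (tracking out):
result = 12  # -> result = 12
out = result >> 2  # -> out = 3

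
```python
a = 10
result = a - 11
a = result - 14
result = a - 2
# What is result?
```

Trace (tracking result):
a = 10  # -> a = 10
result = a - 11  # -> result = -1
a = result - 14  # -> a = -15
result = a - 2  # -> result = -17

Answer: -17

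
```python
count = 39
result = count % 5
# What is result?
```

Trace (tracking result):
count = 39  # -> count = 39
result = count % 5  # -> result = 4

Answer: 4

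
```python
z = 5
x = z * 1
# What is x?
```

Trace (tracking x):
z = 5  # -> z = 5
x = z * 1  # -> x = 5

Answer: 5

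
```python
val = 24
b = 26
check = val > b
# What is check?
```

Trace (tracking check):
val = 24  # -> val = 24
b = 26  # -> b = 26
check = val > b  # -> check = False

Answer: False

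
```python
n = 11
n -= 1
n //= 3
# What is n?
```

Trace (tracking n):
n = 11  # -> n = 11
n -= 1  # -> n = 10
n //= 3  # -> n = 3

Answer: 3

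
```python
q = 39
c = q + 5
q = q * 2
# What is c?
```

Trace (tracking c):
q = 39  # -> q = 39
c = q + 5  # -> c = 44
q = q * 2  # -> q = 78

Answer: 44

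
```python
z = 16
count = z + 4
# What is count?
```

Trace (tracking count):
z = 16  # -> z = 16
count = z + 4  # -> count = 20

Answer: 20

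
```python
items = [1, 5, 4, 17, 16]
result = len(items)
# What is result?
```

Answer: 5

Derivation:
Trace (tracking result):
items = [1, 5, 4, 17, 16]  # -> items = [1, 5, 4, 17, 16]
result = len(items)  # -> result = 5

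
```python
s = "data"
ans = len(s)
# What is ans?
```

Trace (tracking ans):
s = 'data'  # -> s = 'data'
ans = len(s)  # -> ans = 4

Answer: 4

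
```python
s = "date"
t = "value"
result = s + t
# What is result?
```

Answer: 'datevalue'

Derivation:
Trace (tracking result):
s = 'date'  # -> s = 'date'
t = 'value'  # -> t = 'value'
result = s + t  # -> result = 'datevalue'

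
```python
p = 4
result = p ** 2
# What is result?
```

Trace (tracking result):
p = 4  # -> p = 4
result = p ** 2  # -> result = 16

Answer: 16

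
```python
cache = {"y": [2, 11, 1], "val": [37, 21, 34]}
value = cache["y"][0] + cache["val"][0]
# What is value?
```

Trace (tracking value):
cache = {'y': [2, 11, 1], 'val': [37, 21, 34]}  # -> cache = {'y': [2, 11, 1], 'val': [37, 21, 34]}
value = cache['y'][0] + cache['val'][0]  # -> value = 39

Answer: 39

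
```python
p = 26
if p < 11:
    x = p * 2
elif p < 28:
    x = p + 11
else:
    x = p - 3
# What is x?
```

Trace (tracking x):
p = 26  # -> p = 26
if p < 11:  # condition is False
elif p < 28:  # condition is True
    x = p + 11  # -> x = 37

Answer: 37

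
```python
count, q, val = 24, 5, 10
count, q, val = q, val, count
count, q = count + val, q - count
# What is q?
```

Trace (tracking q):
count, q, val = (24, 5, 10)  # -> count = 24, q = 5, val = 10
count, q, val = (q, val, count)  # -> count = 5, q = 10, val = 24
count, q = (count + val, q - count)  # -> count = 29, q = 5

Answer: 5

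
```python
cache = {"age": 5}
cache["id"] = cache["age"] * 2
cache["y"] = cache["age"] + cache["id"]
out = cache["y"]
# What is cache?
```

Answer: {'age': 5, 'id': 10, 'y': 15}

Derivation:
Trace (tracking cache):
cache = {'age': 5}  # -> cache = {'age': 5}
cache['id'] = cache['age'] * 2  # -> cache = {'age': 5, 'id': 10}
cache['y'] = cache['age'] + cache['id']  # -> cache = {'age': 5, 'id': 10, 'y': 15}
out = cache['y']  # -> out = 15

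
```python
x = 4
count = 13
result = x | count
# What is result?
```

Answer: 13

Derivation:
Trace (tracking result):
x = 4  # -> x = 4
count = 13  # -> count = 13
result = x | count  # -> result = 13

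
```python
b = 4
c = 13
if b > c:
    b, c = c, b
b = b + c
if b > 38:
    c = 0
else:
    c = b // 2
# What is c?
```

Trace (tracking c):
b = 4  # -> b = 4
c = 13  # -> c = 13
if b > c:  # condition is False
b = b + c  # -> b = 17
if b > 38:  # condition is False
else:
    c = b // 2  # -> c = 8

Answer: 8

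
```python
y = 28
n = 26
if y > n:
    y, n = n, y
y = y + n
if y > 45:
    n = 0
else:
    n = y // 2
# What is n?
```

Trace (tracking n):
y = 28  # -> y = 28
n = 26  # -> n = 26
if y > n:  # condition is True
    y, n = (n, y)  # -> y = 26, n = 28
y = y + n  # -> y = 54
if y > 45:  # condition is True
    n = 0  # -> n = 0

Answer: 0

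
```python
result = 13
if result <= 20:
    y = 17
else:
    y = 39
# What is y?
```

Answer: 17

Derivation:
Trace (tracking y):
result = 13  # -> result = 13
if result <= 20:  # condition is True
    y = 17  # -> y = 17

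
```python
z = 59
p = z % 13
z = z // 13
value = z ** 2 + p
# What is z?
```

Answer: 4

Derivation:
Trace (tracking z):
z = 59  # -> z = 59
p = z % 13  # -> p = 7
z = z // 13  # -> z = 4
value = z ** 2 + p  # -> value = 23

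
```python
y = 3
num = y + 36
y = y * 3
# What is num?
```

Trace (tracking num):
y = 3  # -> y = 3
num = y + 36  # -> num = 39
y = y * 3  # -> y = 9

Answer: 39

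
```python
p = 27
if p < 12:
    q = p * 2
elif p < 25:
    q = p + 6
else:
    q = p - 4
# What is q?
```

Answer: 23

Derivation:
Trace (tracking q):
p = 27  # -> p = 27
if p < 12:  # condition is False
elif p < 25:  # condition is False
else:
    q = p - 4  # -> q = 23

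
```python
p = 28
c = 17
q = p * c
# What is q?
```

Trace (tracking q):
p = 28  # -> p = 28
c = 17  # -> c = 17
q = p * c  # -> q = 476

Answer: 476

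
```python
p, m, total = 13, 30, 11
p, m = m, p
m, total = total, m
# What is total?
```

Trace (tracking total):
p, m, total = (13, 30, 11)  # -> p = 13, m = 30, total = 11
p, m = (m, p)  # -> p = 30, m = 13
m, total = (total, m)  # -> m = 11, total = 13

Answer: 13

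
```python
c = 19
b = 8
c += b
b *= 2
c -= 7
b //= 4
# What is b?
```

Trace (tracking b):
c = 19  # -> c = 19
b = 8  # -> b = 8
c += b  # -> c = 27
b *= 2  # -> b = 16
c -= 7  # -> c = 20
b //= 4  # -> b = 4

Answer: 4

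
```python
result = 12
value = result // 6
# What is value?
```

Answer: 2

Derivation:
Trace (tracking value):
result = 12  # -> result = 12
value = result // 6  # -> value = 2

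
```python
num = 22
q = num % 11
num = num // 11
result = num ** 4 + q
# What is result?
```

Answer: 16

Derivation:
Trace (tracking result):
num = 22  # -> num = 22
q = num % 11  # -> q = 0
num = num // 11  # -> num = 2
result = num ** 4 + q  # -> result = 16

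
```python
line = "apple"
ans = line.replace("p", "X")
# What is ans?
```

Trace (tracking ans):
line = 'apple'  # -> line = 'apple'
ans = line.replace('p', 'X')  # -> ans = 'aXXle'

Answer: 'aXXle'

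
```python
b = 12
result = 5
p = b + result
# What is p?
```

Trace (tracking p):
b = 12  # -> b = 12
result = 5  # -> result = 5
p = b + result  # -> p = 17

Answer: 17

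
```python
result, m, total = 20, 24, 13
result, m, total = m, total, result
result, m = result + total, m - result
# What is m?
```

Answer: -11

Derivation:
Trace (tracking m):
result, m, total = (20, 24, 13)  # -> result = 20, m = 24, total = 13
result, m, total = (m, total, result)  # -> result = 24, m = 13, total = 20
result, m = (result + total, m - result)  # -> result = 44, m = -11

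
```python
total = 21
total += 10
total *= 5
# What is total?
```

Trace (tracking total):
total = 21  # -> total = 21
total += 10  # -> total = 31
total *= 5  # -> total = 155

Answer: 155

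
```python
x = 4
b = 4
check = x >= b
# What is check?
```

Trace (tracking check):
x = 4  # -> x = 4
b = 4  # -> b = 4
check = x >= b  # -> check = True

Answer: True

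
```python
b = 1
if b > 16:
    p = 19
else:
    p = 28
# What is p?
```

Trace (tracking p):
b = 1  # -> b = 1
if b > 16:  # condition is False
else:
    p = 28  # -> p = 28

Answer: 28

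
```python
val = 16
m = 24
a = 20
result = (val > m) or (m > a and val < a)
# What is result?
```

Trace (tracking result):
val = 16  # -> val = 16
m = 24  # -> m = 24
a = 20  # -> a = 20
result = val > m or (m > a and val < a)  # -> result = True

Answer: True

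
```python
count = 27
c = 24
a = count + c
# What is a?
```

Answer: 51

Derivation:
Trace (tracking a):
count = 27  # -> count = 27
c = 24  # -> c = 24
a = count + c  # -> a = 51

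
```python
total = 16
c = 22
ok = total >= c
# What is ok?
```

Trace (tracking ok):
total = 16  # -> total = 16
c = 22  # -> c = 22
ok = total >= c  # -> ok = False

Answer: False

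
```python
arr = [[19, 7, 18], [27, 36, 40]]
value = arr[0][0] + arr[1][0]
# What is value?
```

Trace (tracking value):
arr = [[19, 7, 18], [27, 36, 40]]  # -> arr = [[19, 7, 18], [27, 36, 40]]
value = arr[0][0] + arr[1][0]  # -> value = 46

Answer: 46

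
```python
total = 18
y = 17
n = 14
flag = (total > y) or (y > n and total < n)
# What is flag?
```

Trace (tracking flag):
total = 18  # -> total = 18
y = 17  # -> y = 17
n = 14  # -> n = 14
flag = total > y or (y > n and total < n)  # -> flag = True

Answer: True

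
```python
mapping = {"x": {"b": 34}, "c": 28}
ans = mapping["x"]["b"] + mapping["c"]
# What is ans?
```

Answer: 62

Derivation:
Trace (tracking ans):
mapping = {'x': {'b': 34}, 'c': 28}  # -> mapping = {'x': {'b': 34}, 'c': 28}
ans = mapping['x']['b'] + mapping['c']  # -> ans = 62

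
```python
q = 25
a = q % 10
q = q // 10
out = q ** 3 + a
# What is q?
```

Trace (tracking q):
q = 25  # -> q = 25
a = q % 10  # -> a = 5
q = q // 10  # -> q = 2
out = q ** 3 + a  # -> out = 13

Answer: 2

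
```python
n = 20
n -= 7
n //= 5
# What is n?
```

Answer: 2

Derivation:
Trace (tracking n):
n = 20  # -> n = 20
n -= 7  # -> n = 13
n //= 5  # -> n = 2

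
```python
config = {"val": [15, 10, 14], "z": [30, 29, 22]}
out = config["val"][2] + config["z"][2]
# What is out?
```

Trace (tracking out):
config = {'val': [15, 10, 14], 'z': [30, 29, 22]}  # -> config = {'val': [15, 10, 14], 'z': [30, 29, 22]}
out = config['val'][2] + config['z'][2]  # -> out = 36

Answer: 36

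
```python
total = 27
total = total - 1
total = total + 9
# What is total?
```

Trace (tracking total):
total = 27  # -> total = 27
total = total - 1  # -> total = 26
total = total + 9  # -> total = 35

Answer: 35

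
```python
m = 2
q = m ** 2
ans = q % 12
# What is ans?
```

Trace (tracking ans):
m = 2  # -> m = 2
q = m ** 2  # -> q = 4
ans = q % 12  # -> ans = 4

Answer: 4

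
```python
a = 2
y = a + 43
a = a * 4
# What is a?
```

Trace (tracking a):
a = 2  # -> a = 2
y = a + 43  # -> y = 45
a = a * 4  # -> a = 8

Answer: 8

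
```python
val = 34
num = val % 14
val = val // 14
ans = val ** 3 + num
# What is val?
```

Answer: 2

Derivation:
Trace (tracking val):
val = 34  # -> val = 34
num = val % 14  # -> num = 6
val = val // 14  # -> val = 2
ans = val ** 3 + num  # -> ans = 14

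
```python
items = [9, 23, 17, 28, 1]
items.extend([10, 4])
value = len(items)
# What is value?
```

Answer: 7

Derivation:
Trace (tracking value):
items = [9, 23, 17, 28, 1]  # -> items = [9, 23, 17, 28, 1]
items.extend([10, 4])  # -> items = [9, 23, 17, 28, 1, 10, 4]
value = len(items)  # -> value = 7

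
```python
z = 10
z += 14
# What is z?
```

Answer: 24

Derivation:
Trace (tracking z):
z = 10  # -> z = 10
z += 14  # -> z = 24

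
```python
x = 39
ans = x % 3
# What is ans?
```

Trace (tracking ans):
x = 39  # -> x = 39
ans = x % 3  # -> ans = 0

Answer: 0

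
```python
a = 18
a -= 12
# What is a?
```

Trace (tracking a):
a = 18  # -> a = 18
a -= 12  # -> a = 6

Answer: 6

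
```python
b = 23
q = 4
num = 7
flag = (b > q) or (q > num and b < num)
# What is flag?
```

Answer: True

Derivation:
Trace (tracking flag):
b = 23  # -> b = 23
q = 4  # -> q = 4
num = 7  # -> num = 7
flag = b > q or (q > num and b < num)  # -> flag = True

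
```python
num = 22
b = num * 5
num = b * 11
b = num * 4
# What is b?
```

Trace (tracking b):
num = 22  # -> num = 22
b = num * 5  # -> b = 110
num = b * 11  # -> num = 1210
b = num * 4  # -> b = 4840

Answer: 4840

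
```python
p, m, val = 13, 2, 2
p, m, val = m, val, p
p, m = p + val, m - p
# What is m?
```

Answer: 0

Derivation:
Trace (tracking m):
p, m, val = (13, 2, 2)  # -> p = 13, m = 2, val = 2
p, m, val = (m, val, p)  # -> p = 2, m = 2, val = 13
p, m = (p + val, m - p)  # -> p = 15, m = 0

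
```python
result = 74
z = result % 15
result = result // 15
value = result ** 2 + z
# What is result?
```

Answer: 4

Derivation:
Trace (tracking result):
result = 74  # -> result = 74
z = result % 15  # -> z = 14
result = result // 15  # -> result = 4
value = result ** 2 + z  # -> value = 30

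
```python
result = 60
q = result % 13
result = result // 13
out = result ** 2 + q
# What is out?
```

Trace (tracking out):
result = 60  # -> result = 60
q = result % 13  # -> q = 8
result = result // 13  # -> result = 4
out = result ** 2 + q  # -> out = 24

Answer: 24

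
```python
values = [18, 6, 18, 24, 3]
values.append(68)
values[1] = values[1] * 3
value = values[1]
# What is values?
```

Answer: [18, 18, 18, 24, 3, 68]

Derivation:
Trace (tracking values):
values = [18, 6, 18, 24, 3]  # -> values = [18, 6, 18, 24, 3]
values.append(68)  # -> values = [18, 6, 18, 24, 3, 68]
values[1] = values[1] * 3  # -> values = [18, 18, 18, 24, 3, 68]
value = values[1]  # -> value = 18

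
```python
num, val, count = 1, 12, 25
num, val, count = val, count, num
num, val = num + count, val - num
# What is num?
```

Answer: 13

Derivation:
Trace (tracking num):
num, val, count = (1, 12, 25)  # -> num = 1, val = 12, count = 25
num, val, count = (val, count, num)  # -> num = 12, val = 25, count = 1
num, val = (num + count, val - num)  # -> num = 13, val = 13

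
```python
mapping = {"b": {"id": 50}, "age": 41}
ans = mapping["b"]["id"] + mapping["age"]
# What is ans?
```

Answer: 91

Derivation:
Trace (tracking ans):
mapping = {'b': {'id': 50}, 'age': 41}  # -> mapping = {'b': {'id': 50}, 'age': 41}
ans = mapping['b']['id'] + mapping['age']  # -> ans = 91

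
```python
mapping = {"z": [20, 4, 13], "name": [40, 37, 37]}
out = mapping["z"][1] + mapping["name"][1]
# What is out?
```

Answer: 41

Derivation:
Trace (tracking out):
mapping = {'z': [20, 4, 13], 'name': [40, 37, 37]}  # -> mapping = {'z': [20, 4, 13], 'name': [40, 37, 37]}
out = mapping['z'][1] + mapping['name'][1]  # -> out = 41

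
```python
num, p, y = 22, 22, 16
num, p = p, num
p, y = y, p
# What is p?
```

Answer: 16

Derivation:
Trace (tracking p):
num, p, y = (22, 22, 16)  # -> num = 22, p = 22, y = 16
num, p = (p, num)  # -> num = 22, p = 22
p, y = (y, p)  # -> p = 16, y = 22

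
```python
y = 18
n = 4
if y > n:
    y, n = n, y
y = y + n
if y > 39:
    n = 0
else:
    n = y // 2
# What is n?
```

Trace (tracking n):
y = 18  # -> y = 18
n = 4  # -> n = 4
if y > n:  # condition is True
    y, n = (n, y)  # -> y = 4, n = 18
y = y + n  # -> y = 22
if y > 39:  # condition is False
else:
    n = y // 2  # -> n = 11

Answer: 11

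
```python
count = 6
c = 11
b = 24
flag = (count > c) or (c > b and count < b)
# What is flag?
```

Trace (tracking flag):
count = 6  # -> count = 6
c = 11  # -> c = 11
b = 24  # -> b = 24
flag = count > c or (c > b and count < b)  # -> flag = False

Answer: False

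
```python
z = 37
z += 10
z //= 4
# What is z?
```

Trace (tracking z):
z = 37  # -> z = 37
z += 10  # -> z = 47
z //= 4  # -> z = 11

Answer: 11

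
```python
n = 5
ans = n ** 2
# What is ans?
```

Answer: 25

Derivation:
Trace (tracking ans):
n = 5  # -> n = 5
ans = n ** 2  # -> ans = 25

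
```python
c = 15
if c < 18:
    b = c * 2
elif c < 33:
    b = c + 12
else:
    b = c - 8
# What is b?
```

Trace (tracking b):
c = 15  # -> c = 15
if c < 18:  # condition is True
    b = c * 2  # -> b = 30

Answer: 30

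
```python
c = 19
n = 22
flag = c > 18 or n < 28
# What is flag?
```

Answer: True

Derivation:
Trace (tracking flag):
c = 19  # -> c = 19
n = 22  # -> n = 22
flag = c > 18 or n < 28  # -> flag = True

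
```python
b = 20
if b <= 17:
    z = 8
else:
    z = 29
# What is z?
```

Answer: 29

Derivation:
Trace (tracking z):
b = 20  # -> b = 20
if b <= 17:  # condition is False
else:
    z = 29  # -> z = 29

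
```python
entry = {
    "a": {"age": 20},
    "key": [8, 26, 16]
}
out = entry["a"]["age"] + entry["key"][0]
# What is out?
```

Answer: 28

Derivation:
Trace (tracking out):
entry = {'a': {'age': 20}, 'key': [8, 26, 16]}  # -> entry = {'a': {'age': 20}, 'key': [8, 26, 16]}
out = entry['a']['age'] + entry['key'][0]  # -> out = 28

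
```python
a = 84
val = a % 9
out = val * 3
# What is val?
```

Trace (tracking val):
a = 84  # -> a = 84
val = a % 9  # -> val = 3
out = val * 3  # -> out = 9

Answer: 3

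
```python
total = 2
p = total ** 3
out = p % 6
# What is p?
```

Trace (tracking p):
total = 2  # -> total = 2
p = total ** 3  # -> p = 8
out = p % 6  # -> out = 2

Answer: 8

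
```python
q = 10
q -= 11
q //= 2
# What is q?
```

Trace (tracking q):
q = 10  # -> q = 10
q -= 11  # -> q = -1
q //= 2  # -> q = -1

Answer: -1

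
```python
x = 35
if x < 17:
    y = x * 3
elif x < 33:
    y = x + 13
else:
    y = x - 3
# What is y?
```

Trace (tracking y):
x = 35  # -> x = 35
if x < 17:  # condition is False
elif x < 33:  # condition is False
else:
    y = x - 3  # -> y = 32

Answer: 32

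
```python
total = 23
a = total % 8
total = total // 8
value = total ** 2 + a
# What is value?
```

Answer: 11

Derivation:
Trace (tracking value):
total = 23  # -> total = 23
a = total % 8  # -> a = 7
total = total // 8  # -> total = 2
value = total ** 2 + a  # -> value = 11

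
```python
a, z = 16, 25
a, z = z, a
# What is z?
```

Answer: 16

Derivation:
Trace (tracking z):
a, z = (16, 25)  # -> a = 16, z = 25
a, z = (z, a)  # -> a = 25, z = 16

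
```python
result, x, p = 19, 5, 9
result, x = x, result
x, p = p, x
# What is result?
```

Trace (tracking result):
result, x, p = (19, 5, 9)  # -> result = 19, x = 5, p = 9
result, x = (x, result)  # -> result = 5, x = 19
x, p = (p, x)  # -> x = 9, p = 19

Answer: 5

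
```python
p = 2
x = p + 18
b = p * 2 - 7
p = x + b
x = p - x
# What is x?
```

Trace (tracking x):
p = 2  # -> p = 2
x = p + 18  # -> x = 20
b = p * 2 - 7  # -> b = -3
p = x + b  # -> p = 17
x = p - x  # -> x = -3

Answer: -3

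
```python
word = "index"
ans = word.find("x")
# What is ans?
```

Trace (tracking ans):
word = 'index'  # -> word = 'index'
ans = word.find('x')  # -> ans = 4

Answer: 4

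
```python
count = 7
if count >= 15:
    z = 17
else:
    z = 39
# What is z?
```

Answer: 39

Derivation:
Trace (tracking z):
count = 7  # -> count = 7
if count >= 15:  # condition is False
else:
    z = 39  # -> z = 39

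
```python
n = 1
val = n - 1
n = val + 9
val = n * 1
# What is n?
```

Trace (tracking n):
n = 1  # -> n = 1
val = n - 1  # -> val = 0
n = val + 9  # -> n = 9
val = n * 1  # -> val = 9

Answer: 9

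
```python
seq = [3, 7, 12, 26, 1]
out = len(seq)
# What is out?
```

Trace (tracking out):
seq = [3, 7, 12, 26, 1]  # -> seq = [3, 7, 12, 26, 1]
out = len(seq)  # -> out = 5

Answer: 5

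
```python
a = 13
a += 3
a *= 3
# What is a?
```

Trace (tracking a):
a = 13  # -> a = 13
a += 3  # -> a = 16
a *= 3  # -> a = 48

Answer: 48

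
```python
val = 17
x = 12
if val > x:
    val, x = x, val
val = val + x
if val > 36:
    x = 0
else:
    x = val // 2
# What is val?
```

Answer: 29

Derivation:
Trace (tracking val):
val = 17  # -> val = 17
x = 12  # -> x = 12
if val > x:  # condition is True
    val, x = (x, val)  # -> val = 12, x = 17
val = val + x  # -> val = 29
if val > 36:  # condition is False
else:
    x = val // 2  # -> x = 14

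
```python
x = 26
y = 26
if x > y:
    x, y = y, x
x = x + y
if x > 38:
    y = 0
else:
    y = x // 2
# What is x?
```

Answer: 52

Derivation:
Trace (tracking x):
x = 26  # -> x = 26
y = 26  # -> y = 26
if x > y:  # condition is False
x = x + y  # -> x = 52
if x > 38:  # condition is True
    y = 0  # -> y = 0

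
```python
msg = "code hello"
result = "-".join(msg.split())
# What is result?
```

Trace (tracking result):
msg = 'code hello'  # -> msg = 'code hello'
result = '-'.join(msg.split())  # -> result = 'code-hello'

Answer: 'code-hello'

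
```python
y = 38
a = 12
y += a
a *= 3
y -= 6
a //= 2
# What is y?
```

Trace (tracking y):
y = 38  # -> y = 38
a = 12  # -> a = 12
y += a  # -> y = 50
a *= 3  # -> a = 36
y -= 6  # -> y = 44
a //= 2  # -> a = 18

Answer: 44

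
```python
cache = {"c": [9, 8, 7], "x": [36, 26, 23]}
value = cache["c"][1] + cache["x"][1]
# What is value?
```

Answer: 34

Derivation:
Trace (tracking value):
cache = {'c': [9, 8, 7], 'x': [36, 26, 23]}  # -> cache = {'c': [9, 8, 7], 'x': [36, 26, 23]}
value = cache['c'][1] + cache['x'][1]  # -> value = 34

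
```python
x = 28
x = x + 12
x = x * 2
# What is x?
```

Trace (tracking x):
x = 28  # -> x = 28
x = x + 12  # -> x = 40
x = x * 2  # -> x = 80

Answer: 80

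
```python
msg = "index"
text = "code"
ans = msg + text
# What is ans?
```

Trace (tracking ans):
msg = 'index'  # -> msg = 'index'
text = 'code'  # -> text = 'code'
ans = msg + text  # -> ans = 'indexcode'

Answer: 'indexcode'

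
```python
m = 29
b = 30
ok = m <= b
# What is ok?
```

Answer: True

Derivation:
Trace (tracking ok):
m = 29  # -> m = 29
b = 30  # -> b = 30
ok = m <= b  # -> ok = True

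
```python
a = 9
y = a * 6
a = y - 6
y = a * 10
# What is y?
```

Answer: 480

Derivation:
Trace (tracking y):
a = 9  # -> a = 9
y = a * 6  # -> y = 54
a = y - 6  # -> a = 48
y = a * 10  # -> y = 480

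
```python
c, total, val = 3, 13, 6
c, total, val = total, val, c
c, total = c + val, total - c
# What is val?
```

Answer: 3

Derivation:
Trace (tracking val):
c, total, val = (3, 13, 6)  # -> c = 3, total = 13, val = 6
c, total, val = (total, val, c)  # -> c = 13, total = 6, val = 3
c, total = (c + val, total - c)  # -> c = 16, total = -7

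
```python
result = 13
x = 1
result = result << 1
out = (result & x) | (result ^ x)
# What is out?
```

Trace (tracking out):
result = 13  # -> result = 13
x = 1  # -> x = 1
result = result << 1  # -> result = 26
out = result & x | result ^ x  # -> out = 27

Answer: 27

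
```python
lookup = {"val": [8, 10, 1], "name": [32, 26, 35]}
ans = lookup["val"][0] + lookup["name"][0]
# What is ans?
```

Answer: 40

Derivation:
Trace (tracking ans):
lookup = {'val': [8, 10, 1], 'name': [32, 26, 35]}  # -> lookup = {'val': [8, 10, 1], 'name': [32, 26, 35]}
ans = lookup['val'][0] + lookup['name'][0]  # -> ans = 40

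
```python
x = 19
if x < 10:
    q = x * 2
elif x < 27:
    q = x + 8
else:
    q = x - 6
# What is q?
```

Trace (tracking q):
x = 19  # -> x = 19
if x < 10:  # condition is False
elif x < 27:  # condition is True
    q = x + 8  # -> q = 27

Answer: 27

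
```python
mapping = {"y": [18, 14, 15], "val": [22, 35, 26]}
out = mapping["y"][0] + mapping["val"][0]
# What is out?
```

Answer: 40

Derivation:
Trace (tracking out):
mapping = {'y': [18, 14, 15], 'val': [22, 35, 26]}  # -> mapping = {'y': [18, 14, 15], 'val': [22, 35, 26]}
out = mapping['y'][0] + mapping['val'][0]  # -> out = 40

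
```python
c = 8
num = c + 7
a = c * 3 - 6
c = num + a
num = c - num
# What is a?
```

Trace (tracking a):
c = 8  # -> c = 8
num = c + 7  # -> num = 15
a = c * 3 - 6  # -> a = 18
c = num + a  # -> c = 33
num = c - num  # -> num = 18

Answer: 18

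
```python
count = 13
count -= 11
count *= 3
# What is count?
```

Trace (tracking count):
count = 13  # -> count = 13
count -= 11  # -> count = 2
count *= 3  # -> count = 6

Answer: 6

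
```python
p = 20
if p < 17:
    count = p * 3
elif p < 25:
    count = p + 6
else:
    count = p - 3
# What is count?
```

Answer: 26

Derivation:
Trace (tracking count):
p = 20  # -> p = 20
if p < 17:  # condition is False
elif p < 25:  # condition is True
    count = p + 6  # -> count = 26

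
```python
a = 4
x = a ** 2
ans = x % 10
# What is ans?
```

Answer: 6

Derivation:
Trace (tracking ans):
a = 4  # -> a = 4
x = a ** 2  # -> x = 16
ans = x % 10  # -> ans = 6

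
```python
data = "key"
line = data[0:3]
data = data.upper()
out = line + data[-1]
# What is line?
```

Answer: 'key'

Derivation:
Trace (tracking line):
data = 'key'  # -> data = 'key'
line = data[0:3]  # -> line = 'key'
data = data.upper()  # -> data = 'KEY'
out = line + data[-1]  # -> out = 'keyY'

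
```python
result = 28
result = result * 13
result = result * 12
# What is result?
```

Answer: 4368

Derivation:
Trace (tracking result):
result = 28  # -> result = 28
result = result * 13  # -> result = 364
result = result * 12  # -> result = 4368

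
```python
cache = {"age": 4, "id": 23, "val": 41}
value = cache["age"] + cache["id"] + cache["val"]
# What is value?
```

Trace (tracking value):
cache = {'age': 4, 'id': 23, 'val': 41}  # -> cache = {'age': 4, 'id': 23, 'val': 41}
value = cache['age'] + cache['id'] + cache['val']  # -> value = 68

Answer: 68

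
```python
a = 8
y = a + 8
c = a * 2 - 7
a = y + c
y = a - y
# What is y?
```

Answer: 9

Derivation:
Trace (tracking y):
a = 8  # -> a = 8
y = a + 8  # -> y = 16
c = a * 2 - 7  # -> c = 9
a = y + c  # -> a = 25
y = a - y  # -> y = 9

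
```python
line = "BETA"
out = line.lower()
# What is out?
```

Trace (tracking out):
line = 'BETA'  # -> line = 'BETA'
out = line.lower()  # -> out = 'beta'

Answer: 'beta'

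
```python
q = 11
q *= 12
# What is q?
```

Trace (tracking q):
q = 11  # -> q = 11
q *= 12  # -> q = 132

Answer: 132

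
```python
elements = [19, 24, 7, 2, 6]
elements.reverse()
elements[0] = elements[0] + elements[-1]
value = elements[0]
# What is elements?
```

Trace (tracking elements):
elements = [19, 24, 7, 2, 6]  # -> elements = [19, 24, 7, 2, 6]
elements.reverse()  # -> elements = [6, 2, 7, 24, 19]
elements[0] = elements[0] + elements[-1]  # -> elements = [25, 2, 7, 24, 19]
value = elements[0]  # -> value = 25

Answer: [25, 2, 7, 24, 19]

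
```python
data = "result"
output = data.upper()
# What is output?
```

Trace (tracking output):
data = 'result'  # -> data = 'result'
output = data.upper()  # -> output = 'RESULT'

Answer: 'RESULT'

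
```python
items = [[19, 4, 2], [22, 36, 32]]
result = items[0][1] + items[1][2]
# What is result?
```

Answer: 36

Derivation:
Trace (tracking result):
items = [[19, 4, 2], [22, 36, 32]]  # -> items = [[19, 4, 2], [22, 36, 32]]
result = items[0][1] + items[1][2]  # -> result = 36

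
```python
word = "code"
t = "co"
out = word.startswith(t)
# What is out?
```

Trace (tracking out):
word = 'code'  # -> word = 'code'
t = 'co'  # -> t = 'co'
out = word.startswith(t)  # -> out = True

Answer: True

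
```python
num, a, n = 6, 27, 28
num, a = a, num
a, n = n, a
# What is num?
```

Answer: 27

Derivation:
Trace (tracking num):
num, a, n = (6, 27, 28)  # -> num = 6, a = 27, n = 28
num, a = (a, num)  # -> num = 27, a = 6
a, n = (n, a)  # -> a = 28, n = 6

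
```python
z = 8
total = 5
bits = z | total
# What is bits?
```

Trace (tracking bits):
z = 8  # -> z = 8
total = 5  # -> total = 5
bits = z | total  # -> bits = 13

Answer: 13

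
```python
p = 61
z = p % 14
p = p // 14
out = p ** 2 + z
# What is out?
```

Trace (tracking out):
p = 61  # -> p = 61
z = p % 14  # -> z = 5
p = p // 14  # -> p = 4
out = p ** 2 + z  # -> out = 21

Answer: 21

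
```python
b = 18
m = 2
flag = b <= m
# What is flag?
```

Answer: False

Derivation:
Trace (tracking flag):
b = 18  # -> b = 18
m = 2  # -> m = 2
flag = b <= m  # -> flag = False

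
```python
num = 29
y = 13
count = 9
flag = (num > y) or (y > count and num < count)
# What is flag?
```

Answer: True

Derivation:
Trace (tracking flag):
num = 29  # -> num = 29
y = 13  # -> y = 13
count = 9  # -> count = 9
flag = num > y or (y > count and num < count)  # -> flag = True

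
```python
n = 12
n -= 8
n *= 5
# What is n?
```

Answer: 20

Derivation:
Trace (tracking n):
n = 12  # -> n = 12
n -= 8  # -> n = 4
n *= 5  # -> n = 20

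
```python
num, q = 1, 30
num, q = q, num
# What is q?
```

Answer: 1

Derivation:
Trace (tracking q):
num, q = (1, 30)  # -> num = 1, q = 30
num, q = (q, num)  # -> num = 30, q = 1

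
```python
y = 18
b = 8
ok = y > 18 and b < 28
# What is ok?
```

Answer: False

Derivation:
Trace (tracking ok):
y = 18  # -> y = 18
b = 8  # -> b = 8
ok = y > 18 and b < 28  # -> ok = False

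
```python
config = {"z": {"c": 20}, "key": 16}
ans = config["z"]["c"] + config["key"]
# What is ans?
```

Trace (tracking ans):
config = {'z': {'c': 20}, 'key': 16}  # -> config = {'z': {'c': 20}, 'key': 16}
ans = config['z']['c'] + config['key']  # -> ans = 36

Answer: 36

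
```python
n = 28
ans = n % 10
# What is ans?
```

Answer: 8

Derivation:
Trace (tracking ans):
n = 28  # -> n = 28
ans = n % 10  # -> ans = 8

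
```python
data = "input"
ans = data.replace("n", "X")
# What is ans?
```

Answer: 'iXput'

Derivation:
Trace (tracking ans):
data = 'input'  # -> data = 'input'
ans = data.replace('n', 'X')  # -> ans = 'iXput'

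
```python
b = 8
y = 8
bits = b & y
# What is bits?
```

Answer: 8

Derivation:
Trace (tracking bits):
b = 8  # -> b = 8
y = 8  # -> y = 8
bits = b & y  # -> bits = 8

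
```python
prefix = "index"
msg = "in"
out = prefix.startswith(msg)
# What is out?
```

Trace (tracking out):
prefix = 'index'  # -> prefix = 'index'
msg = 'in'  # -> msg = 'in'
out = prefix.startswith(msg)  # -> out = True

Answer: True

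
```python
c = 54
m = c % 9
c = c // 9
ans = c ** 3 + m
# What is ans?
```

Trace (tracking ans):
c = 54  # -> c = 54
m = c % 9  # -> m = 0
c = c // 9  # -> c = 6
ans = c ** 3 + m  # -> ans = 216

Answer: 216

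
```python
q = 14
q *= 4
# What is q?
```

Trace (tracking q):
q = 14  # -> q = 14
q *= 4  # -> q = 56

Answer: 56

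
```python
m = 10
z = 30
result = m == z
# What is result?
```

Trace (tracking result):
m = 10  # -> m = 10
z = 30  # -> z = 30
result = m == z  # -> result = False

Answer: False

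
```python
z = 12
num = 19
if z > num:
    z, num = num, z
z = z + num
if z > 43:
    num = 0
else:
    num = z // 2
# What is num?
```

Trace (tracking num):
z = 12  # -> z = 12
num = 19  # -> num = 19
if z > num:  # condition is False
z = z + num  # -> z = 31
if z > 43:  # condition is False
else:
    num = z // 2  # -> num = 15

Answer: 15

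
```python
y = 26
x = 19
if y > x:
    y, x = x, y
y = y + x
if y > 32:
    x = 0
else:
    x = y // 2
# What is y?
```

Trace (tracking y):
y = 26  # -> y = 26
x = 19  # -> x = 19
if y > x:  # condition is True
    y, x = (x, y)  # -> y = 19, x = 26
y = y + x  # -> y = 45
if y > 32:  # condition is True
    x = 0  # -> x = 0

Answer: 45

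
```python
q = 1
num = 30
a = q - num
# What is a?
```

Answer: -29

Derivation:
Trace (tracking a):
q = 1  # -> q = 1
num = 30  # -> num = 30
a = q - num  # -> a = -29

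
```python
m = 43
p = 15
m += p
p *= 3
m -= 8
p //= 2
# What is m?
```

Answer: 50

Derivation:
Trace (tracking m):
m = 43  # -> m = 43
p = 15  # -> p = 15
m += p  # -> m = 58
p *= 3  # -> p = 45
m -= 8  # -> m = 50
p //= 2  # -> p = 22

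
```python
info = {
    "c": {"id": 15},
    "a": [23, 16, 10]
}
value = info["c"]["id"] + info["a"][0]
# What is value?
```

Trace (tracking value):
info = {'c': {'id': 15}, 'a': [23, 16, 10]}  # -> info = {'c': {'id': 15}, 'a': [23, 16, 10]}
value = info['c']['id'] + info['a'][0]  # -> value = 38

Answer: 38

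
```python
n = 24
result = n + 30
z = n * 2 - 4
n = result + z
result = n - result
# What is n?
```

Answer: 98

Derivation:
Trace (tracking n):
n = 24  # -> n = 24
result = n + 30  # -> result = 54
z = n * 2 - 4  # -> z = 44
n = result + z  # -> n = 98
result = n - result  # -> result = 44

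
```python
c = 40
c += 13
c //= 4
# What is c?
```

Trace (tracking c):
c = 40  # -> c = 40
c += 13  # -> c = 53
c //= 4  # -> c = 13

Answer: 13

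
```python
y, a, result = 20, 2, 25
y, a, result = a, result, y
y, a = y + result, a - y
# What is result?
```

Trace (tracking result):
y, a, result = (20, 2, 25)  # -> y = 20, a = 2, result = 25
y, a, result = (a, result, y)  # -> y = 2, a = 25, result = 20
y, a = (y + result, a - y)  # -> y = 22, a = 23

Answer: 20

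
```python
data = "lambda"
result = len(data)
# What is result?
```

Trace (tracking result):
data = 'lambda'  # -> data = 'lambda'
result = len(data)  # -> result = 6

Answer: 6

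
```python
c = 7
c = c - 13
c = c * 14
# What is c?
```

Trace (tracking c):
c = 7  # -> c = 7
c = c - 13  # -> c = -6
c = c * 14  # -> c = -84

Answer: -84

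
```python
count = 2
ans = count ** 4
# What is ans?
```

Answer: 16

Derivation:
Trace (tracking ans):
count = 2  # -> count = 2
ans = count ** 4  # -> ans = 16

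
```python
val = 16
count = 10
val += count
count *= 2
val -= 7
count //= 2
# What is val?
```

Answer: 19

Derivation:
Trace (tracking val):
val = 16  # -> val = 16
count = 10  # -> count = 10
val += count  # -> val = 26
count *= 2  # -> count = 20
val -= 7  # -> val = 19
count //= 2  # -> count = 10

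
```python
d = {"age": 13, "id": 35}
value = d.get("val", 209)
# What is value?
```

Answer: 209

Derivation:
Trace (tracking value):
d = {'age': 13, 'id': 35}  # -> d = {'age': 13, 'id': 35}
value = d.get('val', 209)  # -> value = 209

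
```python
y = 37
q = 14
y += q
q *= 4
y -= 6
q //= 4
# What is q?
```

Answer: 14

Derivation:
Trace (tracking q):
y = 37  # -> y = 37
q = 14  # -> q = 14
y += q  # -> y = 51
q *= 4  # -> q = 56
y -= 6  # -> y = 45
q //= 4  # -> q = 14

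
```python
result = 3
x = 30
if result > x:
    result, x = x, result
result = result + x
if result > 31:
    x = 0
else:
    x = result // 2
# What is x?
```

Answer: 0

Derivation:
Trace (tracking x):
result = 3  # -> result = 3
x = 30  # -> x = 30
if result > x:  # condition is False
result = result + x  # -> result = 33
if result > 31:  # condition is True
    x = 0  # -> x = 0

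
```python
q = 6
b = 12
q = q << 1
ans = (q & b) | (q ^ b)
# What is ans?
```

Answer: 12

Derivation:
Trace (tracking ans):
q = 6  # -> q = 6
b = 12  # -> b = 12
q = q << 1  # -> q = 12
ans = q & b | q ^ b  # -> ans = 12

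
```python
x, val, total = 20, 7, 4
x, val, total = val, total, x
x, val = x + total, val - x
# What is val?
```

Answer: -3

Derivation:
Trace (tracking val):
x, val, total = (20, 7, 4)  # -> x = 20, val = 7, total = 4
x, val, total = (val, total, x)  # -> x = 7, val = 4, total = 20
x, val = (x + total, val - x)  # -> x = 27, val = -3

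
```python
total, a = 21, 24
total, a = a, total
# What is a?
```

Trace (tracking a):
total, a = (21, 24)  # -> total = 21, a = 24
total, a = (a, total)  # -> total = 24, a = 21

Answer: 21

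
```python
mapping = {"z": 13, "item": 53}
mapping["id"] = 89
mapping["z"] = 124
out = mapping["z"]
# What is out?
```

Trace (tracking out):
mapping = {'z': 13, 'item': 53}  # -> mapping = {'z': 13, 'item': 53}
mapping['id'] = 89  # -> mapping = {'z': 13, 'item': 53, 'id': 89}
mapping['z'] = 124  # -> mapping = {'z': 124, 'item': 53, 'id': 89}
out = mapping['z']  # -> out = 124

Answer: 124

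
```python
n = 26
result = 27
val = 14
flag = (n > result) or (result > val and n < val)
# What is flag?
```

Trace (tracking flag):
n = 26  # -> n = 26
result = 27  # -> result = 27
val = 14  # -> val = 14
flag = n > result or (result > val and n < val)  # -> flag = False

Answer: False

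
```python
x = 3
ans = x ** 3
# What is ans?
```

Answer: 27

Derivation:
Trace (tracking ans):
x = 3  # -> x = 3
ans = x ** 3  # -> ans = 27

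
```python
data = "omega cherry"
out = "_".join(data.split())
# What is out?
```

Answer: 'omega_cherry'

Derivation:
Trace (tracking out):
data = 'omega cherry'  # -> data = 'omega cherry'
out = '_'.join(data.split())  # -> out = 'omega_cherry'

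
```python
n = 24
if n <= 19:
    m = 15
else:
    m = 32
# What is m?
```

Trace (tracking m):
n = 24  # -> n = 24
if n <= 19:  # condition is False
else:
    m = 32  # -> m = 32

Answer: 32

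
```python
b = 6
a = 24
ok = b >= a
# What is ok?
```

Answer: False

Derivation:
Trace (tracking ok):
b = 6  # -> b = 6
a = 24  # -> a = 24
ok = b >= a  # -> ok = False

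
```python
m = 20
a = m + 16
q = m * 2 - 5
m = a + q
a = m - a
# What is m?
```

Trace (tracking m):
m = 20  # -> m = 20
a = m + 16  # -> a = 36
q = m * 2 - 5  # -> q = 35
m = a + q  # -> m = 71
a = m - a  # -> a = 35

Answer: 71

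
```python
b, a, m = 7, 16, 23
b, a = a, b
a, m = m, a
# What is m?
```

Answer: 7

Derivation:
Trace (tracking m):
b, a, m = (7, 16, 23)  # -> b = 7, a = 16, m = 23
b, a = (a, b)  # -> b = 16, a = 7
a, m = (m, a)  # -> a = 23, m = 7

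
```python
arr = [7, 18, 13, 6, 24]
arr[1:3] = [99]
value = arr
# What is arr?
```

Answer: [7, 99, 6, 24]

Derivation:
Trace (tracking arr):
arr = [7, 18, 13, 6, 24]  # -> arr = [7, 18, 13, 6, 24]
arr[1:3] = [99]  # -> arr = [7, 99, 6, 24]
value = arr  # -> value = [7, 99, 6, 24]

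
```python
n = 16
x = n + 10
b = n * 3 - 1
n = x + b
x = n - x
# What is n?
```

Trace (tracking n):
n = 16  # -> n = 16
x = n + 10  # -> x = 26
b = n * 3 - 1  # -> b = 47
n = x + b  # -> n = 73
x = n - x  # -> x = 47

Answer: 73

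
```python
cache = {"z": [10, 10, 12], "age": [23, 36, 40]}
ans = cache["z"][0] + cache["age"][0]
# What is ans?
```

Trace (tracking ans):
cache = {'z': [10, 10, 12], 'age': [23, 36, 40]}  # -> cache = {'z': [10, 10, 12], 'age': [23, 36, 40]}
ans = cache['z'][0] + cache['age'][0]  # -> ans = 33

Answer: 33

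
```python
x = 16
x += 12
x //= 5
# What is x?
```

Trace (tracking x):
x = 16  # -> x = 16
x += 12  # -> x = 28
x //= 5  # -> x = 5

Answer: 5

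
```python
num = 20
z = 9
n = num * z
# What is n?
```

Trace (tracking n):
num = 20  # -> num = 20
z = 9  # -> z = 9
n = num * z  # -> n = 180

Answer: 180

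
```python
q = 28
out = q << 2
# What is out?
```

Trace (tracking out):
q = 28  # -> q = 28
out = q << 2  # -> out = 112

Answer: 112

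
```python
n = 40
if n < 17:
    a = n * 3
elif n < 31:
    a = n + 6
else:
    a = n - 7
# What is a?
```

Trace (tracking a):
n = 40  # -> n = 40
if n < 17:  # condition is False
elif n < 31:  # condition is False
else:
    a = n - 7  # -> a = 33

Answer: 33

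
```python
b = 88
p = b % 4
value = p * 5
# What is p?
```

Trace (tracking p):
b = 88  # -> b = 88
p = b % 4  # -> p = 0
value = p * 5  # -> value = 0

Answer: 0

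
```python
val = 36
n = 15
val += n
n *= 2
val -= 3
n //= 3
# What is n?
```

Answer: 10

Derivation:
Trace (tracking n):
val = 36  # -> val = 36
n = 15  # -> n = 15
val += n  # -> val = 51
n *= 2  # -> n = 30
val -= 3  # -> val = 48
n //= 3  # -> n = 10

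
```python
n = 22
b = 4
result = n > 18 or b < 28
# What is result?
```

Trace (tracking result):
n = 22  # -> n = 22
b = 4  # -> b = 4
result = n > 18 or b < 28  # -> result = True

Answer: True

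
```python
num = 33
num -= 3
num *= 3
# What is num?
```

Answer: 90

Derivation:
Trace (tracking num):
num = 33  # -> num = 33
num -= 3  # -> num = 30
num *= 3  # -> num = 90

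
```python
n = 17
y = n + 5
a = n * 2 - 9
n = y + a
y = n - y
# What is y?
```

Answer: 25

Derivation:
Trace (tracking y):
n = 17  # -> n = 17
y = n + 5  # -> y = 22
a = n * 2 - 9  # -> a = 25
n = y + a  # -> n = 47
y = n - y  # -> y = 25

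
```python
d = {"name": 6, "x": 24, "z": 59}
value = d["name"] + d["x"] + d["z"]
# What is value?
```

Trace (tracking value):
d = {'name': 6, 'x': 24, 'z': 59}  # -> d = {'name': 6, 'x': 24, 'z': 59}
value = d['name'] + d['x'] + d['z']  # -> value = 89

Answer: 89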